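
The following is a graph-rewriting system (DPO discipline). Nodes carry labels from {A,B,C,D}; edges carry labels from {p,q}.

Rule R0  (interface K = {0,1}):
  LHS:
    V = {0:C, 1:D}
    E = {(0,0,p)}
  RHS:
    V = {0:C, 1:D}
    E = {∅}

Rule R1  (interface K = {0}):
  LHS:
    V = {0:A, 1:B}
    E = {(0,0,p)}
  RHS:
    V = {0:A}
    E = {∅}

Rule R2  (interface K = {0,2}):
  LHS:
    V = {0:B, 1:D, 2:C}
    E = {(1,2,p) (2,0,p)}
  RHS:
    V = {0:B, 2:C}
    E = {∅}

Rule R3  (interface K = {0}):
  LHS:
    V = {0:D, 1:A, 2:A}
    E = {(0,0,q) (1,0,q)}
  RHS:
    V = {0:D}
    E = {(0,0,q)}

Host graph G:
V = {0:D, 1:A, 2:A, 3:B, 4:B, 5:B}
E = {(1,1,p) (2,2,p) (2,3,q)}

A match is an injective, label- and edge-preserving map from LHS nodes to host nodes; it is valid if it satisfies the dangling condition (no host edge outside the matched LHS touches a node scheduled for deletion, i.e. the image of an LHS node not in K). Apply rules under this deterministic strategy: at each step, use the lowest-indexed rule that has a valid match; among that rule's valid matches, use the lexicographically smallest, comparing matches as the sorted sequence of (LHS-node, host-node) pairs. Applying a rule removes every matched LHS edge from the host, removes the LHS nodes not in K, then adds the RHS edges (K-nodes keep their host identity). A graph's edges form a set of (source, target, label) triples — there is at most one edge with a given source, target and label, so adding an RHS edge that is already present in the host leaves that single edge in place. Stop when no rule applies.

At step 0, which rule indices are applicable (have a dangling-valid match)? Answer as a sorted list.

Answer: [R1]

Steps:
R0: no valid match — LHS pattern not found
R1: 4 valid matches — {0↦1, 1↦4}, {0↦1, 1↦5}, {0↦2, 1↦4} (+1 more)
R2: no valid match — LHS pattern not found
R3: no valid match — LHS pattern not found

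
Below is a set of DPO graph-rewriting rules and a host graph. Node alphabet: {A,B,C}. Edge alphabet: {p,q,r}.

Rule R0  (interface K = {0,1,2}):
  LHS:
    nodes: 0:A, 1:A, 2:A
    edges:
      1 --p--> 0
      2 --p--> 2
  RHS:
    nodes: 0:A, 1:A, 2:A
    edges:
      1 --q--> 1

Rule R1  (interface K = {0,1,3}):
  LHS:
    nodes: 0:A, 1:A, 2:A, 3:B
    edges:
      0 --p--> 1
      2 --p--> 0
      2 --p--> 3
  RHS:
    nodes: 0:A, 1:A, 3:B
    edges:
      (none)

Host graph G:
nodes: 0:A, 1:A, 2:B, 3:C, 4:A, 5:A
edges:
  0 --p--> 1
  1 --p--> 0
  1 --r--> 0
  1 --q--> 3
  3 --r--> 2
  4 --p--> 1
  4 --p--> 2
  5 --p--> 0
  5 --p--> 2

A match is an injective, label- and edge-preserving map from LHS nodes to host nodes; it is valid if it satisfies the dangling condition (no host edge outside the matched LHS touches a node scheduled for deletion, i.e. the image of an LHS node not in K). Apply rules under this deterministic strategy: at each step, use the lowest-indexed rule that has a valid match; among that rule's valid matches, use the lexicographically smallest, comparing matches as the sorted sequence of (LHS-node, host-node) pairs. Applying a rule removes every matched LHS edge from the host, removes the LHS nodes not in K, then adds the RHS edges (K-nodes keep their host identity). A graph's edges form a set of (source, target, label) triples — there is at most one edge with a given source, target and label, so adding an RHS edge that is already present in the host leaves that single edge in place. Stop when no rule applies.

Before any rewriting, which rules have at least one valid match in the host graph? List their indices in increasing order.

Answer: [R1]

Steps:
R0: no valid match — LHS pattern not found
R1: 2 valid matches — {0↦0, 1↦1, 2↦5, 3↦2}, {0↦1, 1↦0, 2↦4, 3↦2}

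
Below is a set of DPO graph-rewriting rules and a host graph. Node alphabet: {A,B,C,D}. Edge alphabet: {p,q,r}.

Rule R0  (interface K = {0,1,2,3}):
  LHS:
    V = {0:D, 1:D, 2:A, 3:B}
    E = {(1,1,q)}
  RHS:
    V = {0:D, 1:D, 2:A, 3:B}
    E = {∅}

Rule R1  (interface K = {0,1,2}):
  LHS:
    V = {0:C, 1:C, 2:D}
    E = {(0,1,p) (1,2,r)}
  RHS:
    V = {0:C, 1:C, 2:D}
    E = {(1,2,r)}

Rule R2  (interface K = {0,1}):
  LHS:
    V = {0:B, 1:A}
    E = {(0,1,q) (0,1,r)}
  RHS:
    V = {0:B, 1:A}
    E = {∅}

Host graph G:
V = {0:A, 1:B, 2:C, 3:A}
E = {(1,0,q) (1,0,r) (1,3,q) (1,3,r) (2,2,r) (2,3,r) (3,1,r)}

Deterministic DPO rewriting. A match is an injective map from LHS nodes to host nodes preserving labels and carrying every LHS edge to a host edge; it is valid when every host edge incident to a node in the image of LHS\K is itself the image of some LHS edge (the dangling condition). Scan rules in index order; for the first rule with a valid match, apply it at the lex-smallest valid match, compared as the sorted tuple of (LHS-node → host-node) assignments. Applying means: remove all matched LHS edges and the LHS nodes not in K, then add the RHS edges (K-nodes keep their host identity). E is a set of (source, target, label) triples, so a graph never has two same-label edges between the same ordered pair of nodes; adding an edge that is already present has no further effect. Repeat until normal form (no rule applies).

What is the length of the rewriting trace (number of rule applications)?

start.  V:4 E:7  edges: 1-q->0 1-r->0 1-q->3 1-r->3 2-r->2 2-r->3 3-r->1
1. fire R2 via {0↦1, 1↦0}  →  V:4 E:5  edges: 1-q->3 1-r->3 2-r->2 2-r->3 3-r->1
2. fire R2 via {0↦1, 1↦3}  →  V:4 E:3  edges: 2-r->2 2-r->3 3-r->1
normal form: no rule applies after step 2

Answer: 2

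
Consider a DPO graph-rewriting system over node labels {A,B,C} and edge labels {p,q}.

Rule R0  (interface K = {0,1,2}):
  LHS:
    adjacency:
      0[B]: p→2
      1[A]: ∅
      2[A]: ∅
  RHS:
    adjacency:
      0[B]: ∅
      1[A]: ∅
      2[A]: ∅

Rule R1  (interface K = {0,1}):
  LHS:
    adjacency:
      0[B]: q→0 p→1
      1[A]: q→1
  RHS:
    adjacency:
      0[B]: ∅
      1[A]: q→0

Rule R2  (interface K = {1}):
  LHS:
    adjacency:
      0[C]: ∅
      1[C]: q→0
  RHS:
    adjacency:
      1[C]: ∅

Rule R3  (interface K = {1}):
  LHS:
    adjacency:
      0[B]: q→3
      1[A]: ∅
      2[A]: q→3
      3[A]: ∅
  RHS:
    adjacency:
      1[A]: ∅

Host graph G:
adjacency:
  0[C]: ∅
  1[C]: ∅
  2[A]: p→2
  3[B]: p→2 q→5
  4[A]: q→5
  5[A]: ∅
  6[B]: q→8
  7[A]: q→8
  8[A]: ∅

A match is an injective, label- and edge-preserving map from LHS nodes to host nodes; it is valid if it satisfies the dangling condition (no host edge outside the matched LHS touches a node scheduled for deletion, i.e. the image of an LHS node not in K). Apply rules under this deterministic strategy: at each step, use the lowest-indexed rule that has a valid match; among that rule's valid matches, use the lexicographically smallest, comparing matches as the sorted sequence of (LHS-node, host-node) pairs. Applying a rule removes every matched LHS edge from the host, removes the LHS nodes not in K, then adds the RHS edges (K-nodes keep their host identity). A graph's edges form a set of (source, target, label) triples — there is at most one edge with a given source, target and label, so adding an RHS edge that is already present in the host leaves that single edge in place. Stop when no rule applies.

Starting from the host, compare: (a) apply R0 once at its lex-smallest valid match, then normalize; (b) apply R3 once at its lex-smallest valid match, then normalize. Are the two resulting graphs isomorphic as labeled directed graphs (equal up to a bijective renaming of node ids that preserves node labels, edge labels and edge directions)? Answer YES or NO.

Answer: YES

Steps:
branch R0-first: apply at {0↦3, 1↦4, 2↦2} → |E|=5, then 2 more step(s) → NF |V|=3 |E|=1 V={0:C, 1:C, 2:A} E=2-p->2
branch R3-first: apply at {0↦6, 1↦2, 2↦7, 3↦8} → |E|=4, then 2 more step(s) → NF |V|=3 |E|=1 V={0:C, 1:C, 2:A} E=2-p->2
graphs isomorphic (equal up to label-preserving node renaming)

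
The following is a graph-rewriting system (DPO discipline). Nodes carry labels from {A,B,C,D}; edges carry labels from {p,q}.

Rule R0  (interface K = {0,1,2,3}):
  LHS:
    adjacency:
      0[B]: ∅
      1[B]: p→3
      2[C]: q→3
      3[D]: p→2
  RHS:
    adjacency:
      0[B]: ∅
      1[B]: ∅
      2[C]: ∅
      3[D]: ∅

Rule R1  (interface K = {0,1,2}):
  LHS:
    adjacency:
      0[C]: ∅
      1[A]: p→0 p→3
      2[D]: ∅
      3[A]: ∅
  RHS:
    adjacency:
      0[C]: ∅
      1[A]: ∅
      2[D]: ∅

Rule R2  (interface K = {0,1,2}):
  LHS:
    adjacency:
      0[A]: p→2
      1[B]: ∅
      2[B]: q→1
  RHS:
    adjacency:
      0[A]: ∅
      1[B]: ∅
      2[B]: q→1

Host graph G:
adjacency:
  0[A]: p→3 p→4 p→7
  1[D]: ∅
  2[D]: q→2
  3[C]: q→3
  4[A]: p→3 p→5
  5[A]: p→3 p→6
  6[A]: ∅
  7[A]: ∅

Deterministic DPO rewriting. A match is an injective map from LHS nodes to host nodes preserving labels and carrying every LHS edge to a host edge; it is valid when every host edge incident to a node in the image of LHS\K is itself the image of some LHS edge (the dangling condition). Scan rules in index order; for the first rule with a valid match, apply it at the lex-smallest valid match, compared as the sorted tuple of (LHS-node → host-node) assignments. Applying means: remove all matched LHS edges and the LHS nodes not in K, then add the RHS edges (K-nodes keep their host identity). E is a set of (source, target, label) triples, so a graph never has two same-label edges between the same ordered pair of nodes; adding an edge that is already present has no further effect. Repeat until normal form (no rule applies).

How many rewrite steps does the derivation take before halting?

Answer: 3

Derivation:
start.  V:8 E:9  edges: 0-p->3 0-p->4 0-p->7 2-q->2 3-q->3 4-p->3 4-p->5 5-p->3 5-p->6
1. fire R1 via {0↦3, 1↦0, 2↦1, 3↦7}  →  V:7 E:7  edges: 0-p->4 2-q->2 3-q->3 4-p->3 4-p->5 5-p->3 5-p->6
2. fire R1 via {0↦3, 1↦5, 2↦1, 3↦6}  →  V:6 E:5  edges: 0-p->4 2-q->2 3-q->3 4-p->3 4-p->5
3. fire R1 via {0↦3, 1↦4, 2↦1, 3↦5}  →  V:5 E:3  edges: 0-p->4 2-q->2 3-q->3
final graph: no rule applies after step 3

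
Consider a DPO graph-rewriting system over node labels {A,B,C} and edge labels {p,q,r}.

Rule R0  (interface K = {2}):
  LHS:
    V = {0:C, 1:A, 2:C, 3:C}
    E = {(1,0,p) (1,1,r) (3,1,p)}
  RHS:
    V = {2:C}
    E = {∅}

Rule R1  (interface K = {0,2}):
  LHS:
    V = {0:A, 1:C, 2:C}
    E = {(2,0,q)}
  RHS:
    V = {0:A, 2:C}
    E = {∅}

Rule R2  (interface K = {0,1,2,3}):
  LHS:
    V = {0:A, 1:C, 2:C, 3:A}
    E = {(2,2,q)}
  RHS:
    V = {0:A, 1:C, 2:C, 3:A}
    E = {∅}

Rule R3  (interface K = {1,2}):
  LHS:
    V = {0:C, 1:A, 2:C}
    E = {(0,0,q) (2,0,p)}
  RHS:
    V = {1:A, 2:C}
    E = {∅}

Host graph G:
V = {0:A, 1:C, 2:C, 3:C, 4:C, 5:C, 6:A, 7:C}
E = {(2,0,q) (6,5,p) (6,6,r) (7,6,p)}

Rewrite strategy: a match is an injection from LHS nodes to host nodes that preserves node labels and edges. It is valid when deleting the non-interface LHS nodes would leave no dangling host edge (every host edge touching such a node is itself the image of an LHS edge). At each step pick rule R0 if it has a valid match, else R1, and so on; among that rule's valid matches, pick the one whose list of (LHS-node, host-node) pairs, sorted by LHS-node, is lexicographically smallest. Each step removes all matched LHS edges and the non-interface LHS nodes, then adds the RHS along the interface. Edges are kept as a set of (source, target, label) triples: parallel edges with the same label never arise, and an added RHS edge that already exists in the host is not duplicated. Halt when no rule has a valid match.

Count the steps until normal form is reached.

Answer: 2

Rewrite trace:
initial: |V|=8 |E|=4  E = 2-q->0 6-p->5 6-r->6 7-p->6
step 1: apply R0 at {0↦5, 1↦6, 2↦1, 3↦7}  → |V|=5 |E|=1  E = 2-q->0
step 2: apply R1 at {0↦0, 1↦1, 2↦2}  → |V|=4 |E|=0  E = ∅
final graph: no rule applies after step 2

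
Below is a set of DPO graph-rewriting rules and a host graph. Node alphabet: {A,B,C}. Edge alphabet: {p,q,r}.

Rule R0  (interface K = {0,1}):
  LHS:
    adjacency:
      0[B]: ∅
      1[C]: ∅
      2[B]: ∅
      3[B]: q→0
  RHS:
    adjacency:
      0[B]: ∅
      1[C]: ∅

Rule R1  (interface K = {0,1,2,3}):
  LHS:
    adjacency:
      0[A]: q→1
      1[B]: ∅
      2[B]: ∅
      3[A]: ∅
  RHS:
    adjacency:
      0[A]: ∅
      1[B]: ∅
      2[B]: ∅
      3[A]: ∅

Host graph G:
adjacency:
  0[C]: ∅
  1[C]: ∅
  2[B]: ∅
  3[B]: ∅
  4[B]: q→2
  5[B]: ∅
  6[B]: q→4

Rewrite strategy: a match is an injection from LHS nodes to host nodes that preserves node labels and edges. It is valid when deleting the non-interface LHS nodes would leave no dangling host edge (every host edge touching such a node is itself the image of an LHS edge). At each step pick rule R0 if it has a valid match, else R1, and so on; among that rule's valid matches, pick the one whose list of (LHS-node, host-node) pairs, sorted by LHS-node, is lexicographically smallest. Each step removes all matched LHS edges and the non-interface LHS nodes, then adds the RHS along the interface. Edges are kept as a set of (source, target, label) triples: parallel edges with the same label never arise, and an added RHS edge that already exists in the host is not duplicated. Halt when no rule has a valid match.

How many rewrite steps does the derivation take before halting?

initial: |V|=7 |E|=2  E = 4-q->2 6-q->4
step 1: apply R0 at {0↦4, 1↦0, 2↦3, 3↦6}  → |V|=5 |E|=1  E = 4-q->2
step 2: apply R0 at {0↦2, 1↦0, 2↦5, 3↦4}  → |V|=3 |E|=0  E = ∅
normal form: no rule applies after step 2

Answer: 2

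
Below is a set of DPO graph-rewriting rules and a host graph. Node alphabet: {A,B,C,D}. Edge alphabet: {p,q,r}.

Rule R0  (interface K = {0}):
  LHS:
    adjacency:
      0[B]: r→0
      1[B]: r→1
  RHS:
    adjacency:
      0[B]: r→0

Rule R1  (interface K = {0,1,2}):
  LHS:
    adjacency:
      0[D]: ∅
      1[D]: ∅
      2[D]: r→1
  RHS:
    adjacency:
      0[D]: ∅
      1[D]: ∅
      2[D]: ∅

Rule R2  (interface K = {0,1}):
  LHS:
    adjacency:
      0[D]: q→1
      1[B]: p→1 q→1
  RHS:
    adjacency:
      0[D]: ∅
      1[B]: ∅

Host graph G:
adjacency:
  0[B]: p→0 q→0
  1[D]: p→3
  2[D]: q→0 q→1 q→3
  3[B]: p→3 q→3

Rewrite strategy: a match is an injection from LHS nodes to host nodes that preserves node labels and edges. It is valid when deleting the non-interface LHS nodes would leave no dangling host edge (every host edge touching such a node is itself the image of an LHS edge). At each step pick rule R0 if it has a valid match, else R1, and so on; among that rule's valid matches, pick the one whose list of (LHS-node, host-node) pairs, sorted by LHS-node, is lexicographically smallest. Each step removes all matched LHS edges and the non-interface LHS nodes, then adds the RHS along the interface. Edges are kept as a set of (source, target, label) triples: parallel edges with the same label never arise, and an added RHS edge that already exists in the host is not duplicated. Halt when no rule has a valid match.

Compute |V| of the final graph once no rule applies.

initial: |V|=4 |E|=8  E = 0-p->0 0-q->0 1-p->3 2-q->0 2-q->1 2-q->3 3-p->3 3-q->3
step 1: apply R2 at {0↦2, 1↦0}  → |V|=4 |E|=5  E = 1-p->3 2-q->1 2-q->3 3-p->3 3-q->3
step 2: apply R2 at {0↦2, 1↦3}  → |V|=4 |E|=2  E = 1-p->3 2-q->1
final graph: no rule applies after step 2
NF nodes: {0:B, 1:D, 2:D, 3:B}

Answer: 4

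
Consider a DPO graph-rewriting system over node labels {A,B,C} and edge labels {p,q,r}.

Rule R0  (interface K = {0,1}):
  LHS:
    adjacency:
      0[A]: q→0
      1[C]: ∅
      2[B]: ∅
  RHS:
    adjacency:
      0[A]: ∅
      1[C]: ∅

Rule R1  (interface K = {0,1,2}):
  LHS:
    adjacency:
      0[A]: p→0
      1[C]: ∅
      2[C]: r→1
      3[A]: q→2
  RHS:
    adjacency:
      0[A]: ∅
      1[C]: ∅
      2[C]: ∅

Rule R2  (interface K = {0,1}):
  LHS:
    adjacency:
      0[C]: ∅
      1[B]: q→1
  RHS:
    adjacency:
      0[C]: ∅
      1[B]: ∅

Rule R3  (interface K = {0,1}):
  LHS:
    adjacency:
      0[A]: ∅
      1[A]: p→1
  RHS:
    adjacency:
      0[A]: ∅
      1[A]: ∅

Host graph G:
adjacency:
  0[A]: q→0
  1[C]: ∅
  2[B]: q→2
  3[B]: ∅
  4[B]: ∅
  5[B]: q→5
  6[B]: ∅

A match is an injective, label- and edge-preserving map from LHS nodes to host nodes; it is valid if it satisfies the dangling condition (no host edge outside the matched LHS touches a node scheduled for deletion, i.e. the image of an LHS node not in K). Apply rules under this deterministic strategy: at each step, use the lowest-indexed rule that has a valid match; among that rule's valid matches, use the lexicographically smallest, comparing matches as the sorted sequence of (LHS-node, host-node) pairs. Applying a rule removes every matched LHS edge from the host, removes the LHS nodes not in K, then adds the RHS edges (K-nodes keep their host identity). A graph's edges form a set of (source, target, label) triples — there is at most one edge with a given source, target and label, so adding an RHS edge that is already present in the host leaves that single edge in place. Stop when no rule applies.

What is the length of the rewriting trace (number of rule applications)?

start.  V:7 E:3  edges: 0-q->0 2-q->2 5-q->5
1. fire R0 via {0↦0, 1↦1, 2↦3}  →  V:6 E:2  edges: 2-q->2 5-q->5
2. fire R2 via {0↦1, 1↦2}  →  V:6 E:1  edges: 5-q->5
3. fire R2 via {0↦1, 1↦5}  →  V:6 E:0  edges: ∅
halt: no rule applies after step 3

Answer: 3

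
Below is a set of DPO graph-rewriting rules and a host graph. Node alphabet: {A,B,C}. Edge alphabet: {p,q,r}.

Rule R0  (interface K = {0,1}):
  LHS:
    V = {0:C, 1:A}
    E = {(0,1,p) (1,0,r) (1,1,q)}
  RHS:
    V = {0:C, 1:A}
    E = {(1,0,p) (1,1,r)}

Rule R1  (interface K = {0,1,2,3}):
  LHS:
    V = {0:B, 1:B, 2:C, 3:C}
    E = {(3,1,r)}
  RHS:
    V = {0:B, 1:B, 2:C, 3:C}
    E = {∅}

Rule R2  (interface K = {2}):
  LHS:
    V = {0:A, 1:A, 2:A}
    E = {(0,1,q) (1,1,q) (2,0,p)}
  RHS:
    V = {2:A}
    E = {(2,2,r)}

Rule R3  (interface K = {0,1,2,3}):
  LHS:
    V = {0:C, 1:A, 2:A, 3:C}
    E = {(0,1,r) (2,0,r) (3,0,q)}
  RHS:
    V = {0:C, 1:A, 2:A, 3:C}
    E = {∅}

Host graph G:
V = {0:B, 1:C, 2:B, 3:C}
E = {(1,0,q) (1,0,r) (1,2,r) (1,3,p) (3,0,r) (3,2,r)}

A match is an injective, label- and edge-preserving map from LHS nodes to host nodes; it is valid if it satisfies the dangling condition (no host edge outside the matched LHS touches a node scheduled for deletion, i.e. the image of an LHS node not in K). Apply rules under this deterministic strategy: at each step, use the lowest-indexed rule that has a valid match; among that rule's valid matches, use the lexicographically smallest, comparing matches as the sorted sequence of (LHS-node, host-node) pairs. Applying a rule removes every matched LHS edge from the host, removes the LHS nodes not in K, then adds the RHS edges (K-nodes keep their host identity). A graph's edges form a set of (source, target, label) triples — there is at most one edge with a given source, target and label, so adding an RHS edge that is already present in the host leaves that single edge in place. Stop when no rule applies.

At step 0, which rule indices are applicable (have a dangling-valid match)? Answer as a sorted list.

R0: no valid match — LHS pattern not found
R1: 4 valid matches — {0↦0, 1↦2, 2↦1, 3↦3}, {0↦0, 1↦2, 2↦3, 3↦1}, {0↦2, 1↦0, 2↦1, 3↦3} (+1 more)
R2: no valid match — LHS pattern not found
R3: no valid match — LHS pattern not found

Answer: [R1]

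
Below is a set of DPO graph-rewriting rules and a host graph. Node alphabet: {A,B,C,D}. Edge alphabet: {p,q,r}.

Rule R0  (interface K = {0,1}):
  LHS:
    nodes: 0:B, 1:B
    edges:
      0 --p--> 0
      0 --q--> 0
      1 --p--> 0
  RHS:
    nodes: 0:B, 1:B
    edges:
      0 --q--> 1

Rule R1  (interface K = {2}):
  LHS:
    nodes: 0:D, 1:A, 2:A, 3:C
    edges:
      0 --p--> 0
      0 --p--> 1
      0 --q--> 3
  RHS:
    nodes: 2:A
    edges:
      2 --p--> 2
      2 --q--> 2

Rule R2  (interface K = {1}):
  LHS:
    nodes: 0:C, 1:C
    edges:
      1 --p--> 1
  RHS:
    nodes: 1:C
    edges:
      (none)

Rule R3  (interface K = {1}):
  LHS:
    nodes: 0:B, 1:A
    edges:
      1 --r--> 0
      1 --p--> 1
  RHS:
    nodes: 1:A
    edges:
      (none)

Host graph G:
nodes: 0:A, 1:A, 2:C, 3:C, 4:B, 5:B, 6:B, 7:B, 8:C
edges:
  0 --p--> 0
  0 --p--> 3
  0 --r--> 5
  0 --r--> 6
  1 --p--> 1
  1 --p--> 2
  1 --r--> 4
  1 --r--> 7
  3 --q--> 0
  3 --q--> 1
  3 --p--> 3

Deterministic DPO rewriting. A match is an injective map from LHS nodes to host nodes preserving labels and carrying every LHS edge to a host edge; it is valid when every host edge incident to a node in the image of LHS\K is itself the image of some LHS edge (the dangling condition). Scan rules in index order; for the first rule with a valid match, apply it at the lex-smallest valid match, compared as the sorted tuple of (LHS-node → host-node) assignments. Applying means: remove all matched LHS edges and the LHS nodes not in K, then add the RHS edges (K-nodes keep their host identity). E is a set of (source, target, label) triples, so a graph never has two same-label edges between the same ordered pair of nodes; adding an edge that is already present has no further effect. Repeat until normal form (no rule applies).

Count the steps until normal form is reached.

Answer: 3

Rewrite trace:
[0] host  ⇒  9 nodes, 11 edges  {0-p->0 0-p->3 0-r->5 0-r->6 1-p->1 1-p->2 1-r->4 1-r->7 3-q->0 3-q->1 3-p->3}
[1] R2 @ {0↦8, 1↦3}  ⇒  8 nodes, 10 edges  {0-p->0 0-p->3 0-r->5 0-r->6 1-p->1 1-p->2 1-r->4 1-r->7 3-q->0 3-q->1}
[2] R3 @ {0↦4, 1↦1}  ⇒  7 nodes, 8 edges  {0-p->0 0-p->3 0-r->5 0-r->6 1-p->2 1-r->7 3-q->0 3-q->1}
[3] R3 @ {0↦5, 1↦0}  ⇒  6 nodes, 6 edges  {0-p->3 0-r->6 1-p->2 1-r->7 3-q->0 3-q->1}
normal form: no rule applies after step 3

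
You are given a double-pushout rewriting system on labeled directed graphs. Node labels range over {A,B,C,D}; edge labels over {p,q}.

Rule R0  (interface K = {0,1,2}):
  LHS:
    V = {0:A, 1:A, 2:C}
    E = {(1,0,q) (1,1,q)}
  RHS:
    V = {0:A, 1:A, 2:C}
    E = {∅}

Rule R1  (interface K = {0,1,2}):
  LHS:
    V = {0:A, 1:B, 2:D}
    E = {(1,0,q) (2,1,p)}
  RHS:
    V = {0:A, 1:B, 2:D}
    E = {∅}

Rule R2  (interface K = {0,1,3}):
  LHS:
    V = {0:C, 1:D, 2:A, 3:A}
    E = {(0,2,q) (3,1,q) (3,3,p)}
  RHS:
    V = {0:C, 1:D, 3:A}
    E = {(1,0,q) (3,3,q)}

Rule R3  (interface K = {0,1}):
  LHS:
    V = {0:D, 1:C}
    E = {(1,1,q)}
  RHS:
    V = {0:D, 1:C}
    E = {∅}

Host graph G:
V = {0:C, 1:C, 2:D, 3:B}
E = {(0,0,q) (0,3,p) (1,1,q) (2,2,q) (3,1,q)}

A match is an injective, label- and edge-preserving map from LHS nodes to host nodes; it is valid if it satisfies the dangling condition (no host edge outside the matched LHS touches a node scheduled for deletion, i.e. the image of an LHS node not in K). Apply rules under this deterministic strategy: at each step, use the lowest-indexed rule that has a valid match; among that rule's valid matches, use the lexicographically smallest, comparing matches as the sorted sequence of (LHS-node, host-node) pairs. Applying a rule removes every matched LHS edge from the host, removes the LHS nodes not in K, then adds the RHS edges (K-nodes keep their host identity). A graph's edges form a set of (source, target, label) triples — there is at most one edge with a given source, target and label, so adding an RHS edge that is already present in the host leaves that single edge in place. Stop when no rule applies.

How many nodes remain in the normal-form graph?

Answer: 4

Steps:
initial: |V|=4 |E|=5  E = 0-q->0 0-p->3 1-q->1 2-q->2 3-q->1
step 1: apply R3 at {0↦2, 1↦0}  → |V|=4 |E|=4  E = 0-p->3 1-q->1 2-q->2 3-q->1
step 2: apply R3 at {0↦2, 1↦1}  → |V|=4 |E|=3  E = 0-p->3 2-q->2 3-q->1
halt: no rule applies after step 2
NF nodes: {0:C, 1:C, 2:D, 3:B}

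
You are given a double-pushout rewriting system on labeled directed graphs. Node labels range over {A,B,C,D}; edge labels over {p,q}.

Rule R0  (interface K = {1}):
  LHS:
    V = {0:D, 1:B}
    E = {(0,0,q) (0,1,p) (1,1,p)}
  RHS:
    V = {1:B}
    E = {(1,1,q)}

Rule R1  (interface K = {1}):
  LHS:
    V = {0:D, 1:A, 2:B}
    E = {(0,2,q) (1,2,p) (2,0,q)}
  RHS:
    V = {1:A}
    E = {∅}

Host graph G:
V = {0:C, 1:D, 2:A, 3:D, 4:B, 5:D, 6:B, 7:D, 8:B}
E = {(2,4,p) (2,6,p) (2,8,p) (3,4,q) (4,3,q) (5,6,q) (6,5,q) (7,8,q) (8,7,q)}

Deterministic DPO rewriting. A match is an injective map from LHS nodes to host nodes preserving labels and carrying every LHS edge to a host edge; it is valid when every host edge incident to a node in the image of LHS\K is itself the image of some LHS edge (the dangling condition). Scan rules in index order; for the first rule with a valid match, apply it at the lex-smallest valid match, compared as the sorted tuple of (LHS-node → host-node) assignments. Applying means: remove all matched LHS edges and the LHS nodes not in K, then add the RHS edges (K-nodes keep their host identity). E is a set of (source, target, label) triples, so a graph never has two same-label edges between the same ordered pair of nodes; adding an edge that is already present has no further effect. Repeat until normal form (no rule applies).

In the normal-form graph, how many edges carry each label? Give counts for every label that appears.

Answer: (no edges)

Rewrite trace:
[0] host  ⇒  9 nodes, 9 edges  {2-p->4 2-p->6 2-p->8 3-q->4 4-q->3 5-q->6 6-q->5 7-q->8 8-q->7}
[1] R1 @ {0↦3, 1↦2, 2↦4}  ⇒  7 nodes, 6 edges  {2-p->6 2-p->8 5-q->6 6-q->5 7-q->8 8-q->7}
[2] R1 @ {0↦5, 1↦2, 2↦6}  ⇒  5 nodes, 3 edges  {2-p->8 7-q->8 8-q->7}
[3] R1 @ {0↦7, 1↦2, 2↦8}  ⇒  3 nodes, 0 edges  {∅}
final graph: no rule applies after step 3
NF edges: []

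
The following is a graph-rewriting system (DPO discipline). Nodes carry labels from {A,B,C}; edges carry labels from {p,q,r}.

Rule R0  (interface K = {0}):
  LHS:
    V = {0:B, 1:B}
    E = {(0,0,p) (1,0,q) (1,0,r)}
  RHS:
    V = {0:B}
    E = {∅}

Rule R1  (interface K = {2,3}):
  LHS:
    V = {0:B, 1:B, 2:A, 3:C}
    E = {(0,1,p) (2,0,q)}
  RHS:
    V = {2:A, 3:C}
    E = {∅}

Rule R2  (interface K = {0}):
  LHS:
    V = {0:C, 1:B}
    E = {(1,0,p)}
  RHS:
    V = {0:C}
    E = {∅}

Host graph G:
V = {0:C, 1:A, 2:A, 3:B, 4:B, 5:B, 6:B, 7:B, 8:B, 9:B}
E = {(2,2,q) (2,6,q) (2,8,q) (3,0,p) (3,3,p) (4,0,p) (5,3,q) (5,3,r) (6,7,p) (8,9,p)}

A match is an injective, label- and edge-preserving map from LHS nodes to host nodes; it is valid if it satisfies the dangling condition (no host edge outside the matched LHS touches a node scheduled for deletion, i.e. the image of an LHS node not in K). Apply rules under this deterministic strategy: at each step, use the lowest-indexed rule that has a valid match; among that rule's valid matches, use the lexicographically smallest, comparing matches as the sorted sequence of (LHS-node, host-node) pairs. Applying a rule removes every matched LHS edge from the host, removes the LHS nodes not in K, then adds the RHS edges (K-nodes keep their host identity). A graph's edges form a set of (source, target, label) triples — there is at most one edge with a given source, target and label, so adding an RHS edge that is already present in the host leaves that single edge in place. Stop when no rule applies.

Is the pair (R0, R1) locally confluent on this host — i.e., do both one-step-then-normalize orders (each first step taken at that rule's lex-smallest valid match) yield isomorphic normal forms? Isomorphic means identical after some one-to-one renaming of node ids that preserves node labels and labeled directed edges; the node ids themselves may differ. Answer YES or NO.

branch R0-first: apply at {0↦3, 1↦5} → |E|=7, then 4 more step(s) → NF |V|=3 |E|=1 V={0:C, 1:A, 2:A} E=2-q->2
branch R1-first: apply at {0↦6, 1↦7, 2↦2, 3↦0} → |E|=8, then 4 more step(s) → NF |V|=3 |E|=1 V={0:C, 1:A, 2:A} E=2-q->2
graphs isomorphic (equal up to label-preserving node renaming)

Answer: YES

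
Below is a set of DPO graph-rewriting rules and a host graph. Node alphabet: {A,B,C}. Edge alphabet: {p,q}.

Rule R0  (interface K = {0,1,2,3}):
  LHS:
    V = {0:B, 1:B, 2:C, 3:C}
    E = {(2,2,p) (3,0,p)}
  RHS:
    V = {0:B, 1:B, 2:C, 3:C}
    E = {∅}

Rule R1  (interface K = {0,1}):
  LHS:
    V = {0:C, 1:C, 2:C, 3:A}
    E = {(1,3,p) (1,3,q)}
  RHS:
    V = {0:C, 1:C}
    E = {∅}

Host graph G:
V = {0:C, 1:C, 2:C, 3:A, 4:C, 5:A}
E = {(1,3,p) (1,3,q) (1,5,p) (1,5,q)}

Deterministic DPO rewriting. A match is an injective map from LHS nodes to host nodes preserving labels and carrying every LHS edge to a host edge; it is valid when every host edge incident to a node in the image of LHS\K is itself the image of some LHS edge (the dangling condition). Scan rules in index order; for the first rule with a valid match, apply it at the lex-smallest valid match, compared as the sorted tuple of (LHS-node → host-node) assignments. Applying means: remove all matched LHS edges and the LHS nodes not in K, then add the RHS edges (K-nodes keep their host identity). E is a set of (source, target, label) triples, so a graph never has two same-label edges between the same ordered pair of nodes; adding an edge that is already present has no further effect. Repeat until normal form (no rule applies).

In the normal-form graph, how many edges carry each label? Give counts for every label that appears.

[0] host  ⇒  6 nodes, 4 edges  {1-p->3 1-q->3 1-p->5 1-q->5}
[1] R1 @ {0↦0, 1↦1, 2↦2, 3↦3}  ⇒  4 nodes, 2 edges  {1-p->5 1-q->5}
[2] R1 @ {0↦0, 1↦1, 2↦4, 3↦5}  ⇒  2 nodes, 0 edges  {∅}
halt: no rule applies after step 2
NF edges: []

Answer: (no edges)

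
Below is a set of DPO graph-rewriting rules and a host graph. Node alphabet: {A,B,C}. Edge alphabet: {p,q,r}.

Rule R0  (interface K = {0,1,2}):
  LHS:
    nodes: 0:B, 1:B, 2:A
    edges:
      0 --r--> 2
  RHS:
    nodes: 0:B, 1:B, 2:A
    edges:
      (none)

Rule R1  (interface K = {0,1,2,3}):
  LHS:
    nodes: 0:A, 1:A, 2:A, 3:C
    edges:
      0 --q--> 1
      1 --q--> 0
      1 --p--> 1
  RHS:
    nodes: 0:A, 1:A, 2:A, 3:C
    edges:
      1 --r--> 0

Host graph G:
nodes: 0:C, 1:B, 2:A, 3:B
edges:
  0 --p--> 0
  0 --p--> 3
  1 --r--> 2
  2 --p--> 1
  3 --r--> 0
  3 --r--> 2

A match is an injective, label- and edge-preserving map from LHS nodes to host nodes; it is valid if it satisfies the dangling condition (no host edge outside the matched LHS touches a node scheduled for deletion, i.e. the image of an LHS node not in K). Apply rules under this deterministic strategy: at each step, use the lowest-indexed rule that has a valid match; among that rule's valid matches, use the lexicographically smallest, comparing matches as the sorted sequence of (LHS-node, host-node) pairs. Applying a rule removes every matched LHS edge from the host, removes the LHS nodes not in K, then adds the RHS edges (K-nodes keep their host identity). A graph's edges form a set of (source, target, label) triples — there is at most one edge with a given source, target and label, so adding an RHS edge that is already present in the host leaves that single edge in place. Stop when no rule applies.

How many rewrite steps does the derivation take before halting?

[0] host  ⇒  4 nodes, 6 edges  {0-p->0 0-p->3 1-r->2 2-p->1 3-r->0 3-r->2}
[1] R0 @ {0↦1, 1↦3, 2↦2}  ⇒  4 nodes, 5 edges  {0-p->0 0-p->3 2-p->1 3-r->0 3-r->2}
[2] R0 @ {0↦3, 1↦1, 2↦2}  ⇒  4 nodes, 4 edges  {0-p->0 0-p->3 2-p->1 3-r->0}
final graph: no rule applies after step 2

Answer: 2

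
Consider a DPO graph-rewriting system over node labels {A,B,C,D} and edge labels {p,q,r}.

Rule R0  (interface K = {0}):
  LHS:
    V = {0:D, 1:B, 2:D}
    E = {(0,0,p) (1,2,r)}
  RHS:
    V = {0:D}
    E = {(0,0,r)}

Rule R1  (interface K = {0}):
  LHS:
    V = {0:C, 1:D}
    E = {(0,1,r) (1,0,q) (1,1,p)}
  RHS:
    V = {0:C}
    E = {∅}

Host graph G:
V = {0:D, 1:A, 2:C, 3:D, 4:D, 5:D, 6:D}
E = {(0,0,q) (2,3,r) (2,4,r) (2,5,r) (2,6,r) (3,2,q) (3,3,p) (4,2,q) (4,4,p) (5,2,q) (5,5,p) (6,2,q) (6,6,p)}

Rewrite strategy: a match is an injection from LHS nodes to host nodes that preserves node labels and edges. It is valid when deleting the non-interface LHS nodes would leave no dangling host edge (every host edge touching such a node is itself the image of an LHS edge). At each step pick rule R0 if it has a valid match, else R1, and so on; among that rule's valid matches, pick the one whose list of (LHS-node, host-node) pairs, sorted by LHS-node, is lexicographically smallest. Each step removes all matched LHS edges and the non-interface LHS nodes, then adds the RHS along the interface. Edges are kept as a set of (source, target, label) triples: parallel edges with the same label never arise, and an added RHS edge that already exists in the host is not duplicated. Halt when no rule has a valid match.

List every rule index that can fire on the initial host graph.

Answer: [R1]

Steps:
R0: no valid match — LHS pattern not found
R1: 4 valid matches — {0↦2, 1↦3}, {0↦2, 1↦4}, {0↦2, 1↦5} (+1 more)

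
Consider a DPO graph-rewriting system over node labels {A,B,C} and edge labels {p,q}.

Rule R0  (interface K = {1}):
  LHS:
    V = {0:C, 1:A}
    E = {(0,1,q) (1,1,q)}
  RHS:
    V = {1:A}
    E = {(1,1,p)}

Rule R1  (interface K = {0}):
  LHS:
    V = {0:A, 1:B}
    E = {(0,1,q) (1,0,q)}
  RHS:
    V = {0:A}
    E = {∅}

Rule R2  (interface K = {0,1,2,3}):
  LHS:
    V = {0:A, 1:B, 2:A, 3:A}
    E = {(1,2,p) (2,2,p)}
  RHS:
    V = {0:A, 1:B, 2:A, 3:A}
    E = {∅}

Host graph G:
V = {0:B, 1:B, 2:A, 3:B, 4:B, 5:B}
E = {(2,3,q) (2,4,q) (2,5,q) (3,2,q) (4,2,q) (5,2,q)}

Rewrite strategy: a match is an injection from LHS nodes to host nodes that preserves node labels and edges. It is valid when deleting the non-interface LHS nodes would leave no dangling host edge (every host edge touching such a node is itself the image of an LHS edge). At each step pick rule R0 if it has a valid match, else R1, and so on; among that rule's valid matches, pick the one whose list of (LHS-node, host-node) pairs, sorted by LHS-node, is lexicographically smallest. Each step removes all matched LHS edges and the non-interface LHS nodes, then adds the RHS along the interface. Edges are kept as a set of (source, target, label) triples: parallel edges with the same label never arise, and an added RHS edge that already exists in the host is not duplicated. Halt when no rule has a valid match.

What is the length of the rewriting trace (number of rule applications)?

initial: |V|=6 |E|=6  E = 2-q->3 2-q->4 2-q->5 3-q->2 4-q->2 5-q->2
step 1: apply R1 at {0↦2, 1↦3}  → |V|=5 |E|=4  E = 2-q->4 2-q->5 4-q->2 5-q->2
step 2: apply R1 at {0↦2, 1↦4}  → |V|=4 |E|=2  E = 2-q->5 5-q->2
step 3: apply R1 at {0↦2, 1↦5}  → |V|=3 |E|=0  E = ∅
final graph: no rule applies after step 3

Answer: 3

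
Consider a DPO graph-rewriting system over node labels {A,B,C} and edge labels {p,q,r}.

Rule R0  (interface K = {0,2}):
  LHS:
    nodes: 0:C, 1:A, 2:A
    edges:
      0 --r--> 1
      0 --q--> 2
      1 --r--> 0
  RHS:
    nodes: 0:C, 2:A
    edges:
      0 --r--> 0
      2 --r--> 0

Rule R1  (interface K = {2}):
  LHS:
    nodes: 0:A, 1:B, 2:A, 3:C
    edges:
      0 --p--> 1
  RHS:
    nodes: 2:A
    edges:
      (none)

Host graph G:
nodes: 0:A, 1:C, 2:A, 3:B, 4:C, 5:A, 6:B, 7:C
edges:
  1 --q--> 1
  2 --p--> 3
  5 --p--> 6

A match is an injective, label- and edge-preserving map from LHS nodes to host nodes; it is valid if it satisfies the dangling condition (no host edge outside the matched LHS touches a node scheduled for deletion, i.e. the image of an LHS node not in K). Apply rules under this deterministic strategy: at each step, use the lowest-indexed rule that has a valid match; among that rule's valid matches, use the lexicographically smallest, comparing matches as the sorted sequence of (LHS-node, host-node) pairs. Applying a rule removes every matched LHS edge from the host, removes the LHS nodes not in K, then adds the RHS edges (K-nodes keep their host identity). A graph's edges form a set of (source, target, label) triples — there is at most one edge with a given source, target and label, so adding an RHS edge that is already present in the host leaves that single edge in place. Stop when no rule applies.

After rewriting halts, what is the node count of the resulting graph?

start.  V:8 E:3  edges: 1-q->1 2-p->3 5-p->6
1. fire R1 via {0↦2, 1↦3, 2↦0, 3↦4}  →  V:5 E:2  edges: 1-q->1 5-p->6
2. fire R1 via {0↦5, 1↦6, 2↦0, 3↦7}  →  V:2 E:1  edges: 1-q->1
normal form: no rule applies after step 2
NF nodes: {0:A, 1:C}

Answer: 2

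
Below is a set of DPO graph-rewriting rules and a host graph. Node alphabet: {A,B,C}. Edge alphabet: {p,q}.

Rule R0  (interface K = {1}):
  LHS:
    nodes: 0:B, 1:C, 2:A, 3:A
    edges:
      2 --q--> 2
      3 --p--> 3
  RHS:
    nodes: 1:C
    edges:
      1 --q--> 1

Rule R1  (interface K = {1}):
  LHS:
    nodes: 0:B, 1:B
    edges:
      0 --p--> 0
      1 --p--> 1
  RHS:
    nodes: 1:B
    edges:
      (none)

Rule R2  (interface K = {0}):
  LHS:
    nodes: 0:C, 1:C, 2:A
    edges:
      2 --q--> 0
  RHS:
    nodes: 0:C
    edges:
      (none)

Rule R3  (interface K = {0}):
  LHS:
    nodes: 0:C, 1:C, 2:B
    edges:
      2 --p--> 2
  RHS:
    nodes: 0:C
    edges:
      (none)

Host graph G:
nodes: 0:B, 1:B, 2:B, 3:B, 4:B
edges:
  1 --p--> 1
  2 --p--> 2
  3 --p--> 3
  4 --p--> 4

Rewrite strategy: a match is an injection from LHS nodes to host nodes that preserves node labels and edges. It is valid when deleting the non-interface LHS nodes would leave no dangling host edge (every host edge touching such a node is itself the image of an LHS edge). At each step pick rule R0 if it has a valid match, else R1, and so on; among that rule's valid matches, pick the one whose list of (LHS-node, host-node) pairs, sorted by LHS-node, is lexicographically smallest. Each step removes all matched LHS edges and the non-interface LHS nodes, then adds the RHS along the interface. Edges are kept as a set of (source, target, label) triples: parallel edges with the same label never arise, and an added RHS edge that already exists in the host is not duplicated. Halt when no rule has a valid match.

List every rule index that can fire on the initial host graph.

Answer: [R1]

Rewrite trace:
R0: no valid match — LHS pattern not found
R1: 12 valid matches — {0↦1, 1↦2}, {0↦1, 1↦3}, {0↦1, 1↦4} (+9 more)
R2: no valid match — LHS pattern not found
R3: no valid match — LHS pattern not found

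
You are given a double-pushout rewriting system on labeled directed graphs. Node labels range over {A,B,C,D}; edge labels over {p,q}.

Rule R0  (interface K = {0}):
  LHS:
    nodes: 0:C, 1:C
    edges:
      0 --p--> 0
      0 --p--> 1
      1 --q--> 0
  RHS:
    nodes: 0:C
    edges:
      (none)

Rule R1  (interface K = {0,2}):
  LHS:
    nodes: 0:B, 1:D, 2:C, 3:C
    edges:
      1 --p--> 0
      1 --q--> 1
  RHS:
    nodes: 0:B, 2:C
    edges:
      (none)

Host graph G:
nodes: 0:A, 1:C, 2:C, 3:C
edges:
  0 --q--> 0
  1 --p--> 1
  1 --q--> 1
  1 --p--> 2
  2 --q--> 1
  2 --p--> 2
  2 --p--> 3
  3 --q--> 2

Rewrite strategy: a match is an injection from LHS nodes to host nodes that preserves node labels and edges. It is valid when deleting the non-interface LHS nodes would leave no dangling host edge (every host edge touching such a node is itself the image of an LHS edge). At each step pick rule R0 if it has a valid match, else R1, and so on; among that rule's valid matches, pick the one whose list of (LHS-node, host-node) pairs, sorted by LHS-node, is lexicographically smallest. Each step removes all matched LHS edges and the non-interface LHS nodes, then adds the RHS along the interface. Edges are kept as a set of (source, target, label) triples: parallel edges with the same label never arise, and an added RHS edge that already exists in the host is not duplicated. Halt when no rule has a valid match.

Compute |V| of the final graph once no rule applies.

Answer: 2

Rewrite trace:
initial: |V|=4 |E|=8  E = 0-q->0 1-p->1 1-q->1 1-p->2 2-q->1 2-p->2 2-p->3 3-q->2
step 1: apply R0 at {0↦2, 1↦3}  → |V|=3 |E|=5  E = 0-q->0 1-p->1 1-q->1 1-p->2 2-q->1
step 2: apply R0 at {0↦1, 1↦2}  → |V|=2 |E|=2  E = 0-q->0 1-q->1
final graph: no rule applies after step 2
NF nodes: {0:A, 1:C}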